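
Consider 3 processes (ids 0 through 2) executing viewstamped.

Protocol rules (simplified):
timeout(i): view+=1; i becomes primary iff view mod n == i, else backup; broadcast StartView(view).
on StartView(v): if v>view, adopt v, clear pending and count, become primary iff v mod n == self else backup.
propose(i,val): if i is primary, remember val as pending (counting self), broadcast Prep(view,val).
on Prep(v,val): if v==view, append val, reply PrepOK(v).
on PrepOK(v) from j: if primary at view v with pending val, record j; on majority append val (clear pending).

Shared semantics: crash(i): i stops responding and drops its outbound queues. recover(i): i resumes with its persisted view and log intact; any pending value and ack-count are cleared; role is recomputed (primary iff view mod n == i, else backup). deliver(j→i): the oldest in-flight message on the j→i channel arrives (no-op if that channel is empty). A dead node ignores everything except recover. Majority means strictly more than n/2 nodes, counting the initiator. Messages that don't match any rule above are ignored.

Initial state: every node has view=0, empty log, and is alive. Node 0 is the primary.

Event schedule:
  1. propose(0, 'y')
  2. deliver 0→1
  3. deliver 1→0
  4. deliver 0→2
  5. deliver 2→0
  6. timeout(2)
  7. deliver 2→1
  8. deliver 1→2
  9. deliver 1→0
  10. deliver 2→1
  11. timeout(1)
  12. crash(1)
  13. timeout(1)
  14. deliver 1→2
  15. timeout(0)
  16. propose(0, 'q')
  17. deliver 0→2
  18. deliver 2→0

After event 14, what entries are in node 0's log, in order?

step 1 propose(0,'y'): —
step 2 deliver 0→1: 1={back,v=0,log=y}
step 3 deliver 1→0: 0={prim,v=0,log=y}
step 4 deliver 0→2: 2={back,v=0,log=y}
step 5 deliver 2→0: —
step 6 timeout(2): 2={back,v=1,log=y}
step 7 deliver 2→1: 1={prim,v=1,log=y}
step 8 deliver 1→2: —
step 9 deliver 1→0: —
step 10 deliver 2→1: —
step 11 timeout(1): 1={back,v=2,log=y}
step 12 crash(1): 1={✗back,v=2,log=y}
step 13 timeout(1): —
step 14 deliver 1→2: —

y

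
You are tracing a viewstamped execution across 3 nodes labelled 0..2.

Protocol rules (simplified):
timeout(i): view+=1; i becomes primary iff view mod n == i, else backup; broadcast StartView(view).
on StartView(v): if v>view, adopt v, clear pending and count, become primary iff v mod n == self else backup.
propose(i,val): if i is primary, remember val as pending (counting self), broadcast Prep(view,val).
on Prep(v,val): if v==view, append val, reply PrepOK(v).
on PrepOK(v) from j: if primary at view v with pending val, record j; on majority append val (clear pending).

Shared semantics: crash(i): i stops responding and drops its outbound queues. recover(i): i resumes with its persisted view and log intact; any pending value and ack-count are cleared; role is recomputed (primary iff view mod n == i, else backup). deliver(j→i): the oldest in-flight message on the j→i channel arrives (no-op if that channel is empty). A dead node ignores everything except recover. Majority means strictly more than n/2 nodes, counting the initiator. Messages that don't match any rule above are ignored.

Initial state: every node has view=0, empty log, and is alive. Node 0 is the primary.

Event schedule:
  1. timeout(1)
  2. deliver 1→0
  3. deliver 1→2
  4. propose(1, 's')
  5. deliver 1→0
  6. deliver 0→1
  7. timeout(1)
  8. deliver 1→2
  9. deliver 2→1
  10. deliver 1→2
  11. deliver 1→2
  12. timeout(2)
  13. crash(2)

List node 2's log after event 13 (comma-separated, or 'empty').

s

step 1 timeout(1): 1={prim,v=1,log=-}
step 2 deliver 1→0: 0={back,v=1,log=-}
step 3 deliver 1→2: 2={back,v=1,log=-}
step 4 propose(1,'s'): —
step 5 deliver 1→0: 0={back,v=1,log=s}
step 6 deliver 0→1: 1={prim,v=1,log=s}
step 7 timeout(1): 1={back,v=2,log=s}
step 8 deliver 1→2: 2={back,v=1,log=s}
step 9 deliver 2→1: —
step 10 deliver 1→2: 2={prim,v=2,log=s}
step 11 deliver 1→2: —
step 12 timeout(2): 2={back,v=3,log=s}
step 13 crash(2): 2={✗back,v=3,log=s}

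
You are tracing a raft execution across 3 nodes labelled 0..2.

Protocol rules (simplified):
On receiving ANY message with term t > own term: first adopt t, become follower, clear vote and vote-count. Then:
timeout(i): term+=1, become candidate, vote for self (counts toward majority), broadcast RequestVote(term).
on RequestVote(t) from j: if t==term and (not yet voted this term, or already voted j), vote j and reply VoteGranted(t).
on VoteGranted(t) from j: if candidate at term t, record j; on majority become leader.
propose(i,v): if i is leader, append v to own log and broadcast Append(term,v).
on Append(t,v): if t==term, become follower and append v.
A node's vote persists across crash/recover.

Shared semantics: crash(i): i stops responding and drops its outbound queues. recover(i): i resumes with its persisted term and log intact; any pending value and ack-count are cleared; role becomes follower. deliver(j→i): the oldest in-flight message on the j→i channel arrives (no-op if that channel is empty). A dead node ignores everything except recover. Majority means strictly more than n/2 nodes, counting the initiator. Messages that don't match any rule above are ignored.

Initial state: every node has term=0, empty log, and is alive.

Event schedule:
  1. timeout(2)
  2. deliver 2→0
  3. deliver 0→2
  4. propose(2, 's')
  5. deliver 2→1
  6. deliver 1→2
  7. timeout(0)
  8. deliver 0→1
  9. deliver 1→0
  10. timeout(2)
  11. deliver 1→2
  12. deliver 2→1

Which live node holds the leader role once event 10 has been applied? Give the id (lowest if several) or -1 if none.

0

after 1 — timeout(2): n2:cand/t1/[-]
after 2 — deliver 2→0: n0:foll/t1/[-]
after 3 — deliver 0→2: n2:lead/t1/[-]
after 4 — propose(2,'s'): n2:lead/t1/[s]
after 5 — deliver 2→1: n1:foll/t1/[-]
after 6 — deliver 1→2: ·
after 7 — timeout(0): n0:cand/t2/[-]
after 8 — deliver 0→1: n1:foll/t2/[-]
after 9 — deliver 1→0: n0:lead/t2/[-]
after 10 — timeout(2): n2:cand/t2/[s]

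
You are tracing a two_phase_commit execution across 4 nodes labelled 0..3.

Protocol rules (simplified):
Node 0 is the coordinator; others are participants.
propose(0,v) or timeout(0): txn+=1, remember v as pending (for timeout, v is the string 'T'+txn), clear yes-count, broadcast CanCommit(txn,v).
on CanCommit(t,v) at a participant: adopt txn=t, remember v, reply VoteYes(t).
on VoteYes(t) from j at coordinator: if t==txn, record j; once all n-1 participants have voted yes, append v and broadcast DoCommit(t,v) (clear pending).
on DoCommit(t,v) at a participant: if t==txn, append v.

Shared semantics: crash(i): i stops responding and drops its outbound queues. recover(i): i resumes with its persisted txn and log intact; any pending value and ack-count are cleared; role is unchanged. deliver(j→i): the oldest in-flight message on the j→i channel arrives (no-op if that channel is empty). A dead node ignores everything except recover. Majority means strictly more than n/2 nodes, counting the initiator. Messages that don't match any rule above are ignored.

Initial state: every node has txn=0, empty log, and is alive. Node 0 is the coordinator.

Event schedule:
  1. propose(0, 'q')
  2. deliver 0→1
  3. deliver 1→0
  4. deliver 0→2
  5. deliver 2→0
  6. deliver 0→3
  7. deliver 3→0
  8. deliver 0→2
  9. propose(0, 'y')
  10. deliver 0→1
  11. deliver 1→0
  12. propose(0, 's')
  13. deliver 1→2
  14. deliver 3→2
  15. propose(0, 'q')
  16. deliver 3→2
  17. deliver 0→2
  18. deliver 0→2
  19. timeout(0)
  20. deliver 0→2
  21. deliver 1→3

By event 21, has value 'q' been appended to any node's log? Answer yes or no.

yes

e1 propose(0,'q'): 0[coor,t=1,-]
e2 deliver 0→1: 1[part,t=1,-]
e3 deliver 1→0: ·
e4 deliver 0→2: 2[part,t=1,-]
e5 deliver 2→0: ·
e6 deliver 0→3: 3[part,t=1,-]
e7 deliver 3→0: 0[coor,t=1,q]
e8 deliver 0→2: 2[part,t=1,q]
e9 propose(0,'y'): 0[coor,t=2,q]
e10 deliver 0→1: 1[part,t=1,q]
e11 deliver 1→0: ·
e12 propose(0,'s'): 0[coor,t=3,q]
e13 deliver 1→2: ·
e14 deliver 3→2: ·
e15 propose(0,'q'): 0[coor,t=4,q]
e16 deliver 3→2: ·
e17 deliver 0→2: 2[part,t=2,q]
e18 deliver 0→2: 2[part,t=3,q]
e19 timeout(0): 0[coor,t=5,q]
e20 deliver 0→2: 2[part,t=4,q]
e21 deliver 1→3: ·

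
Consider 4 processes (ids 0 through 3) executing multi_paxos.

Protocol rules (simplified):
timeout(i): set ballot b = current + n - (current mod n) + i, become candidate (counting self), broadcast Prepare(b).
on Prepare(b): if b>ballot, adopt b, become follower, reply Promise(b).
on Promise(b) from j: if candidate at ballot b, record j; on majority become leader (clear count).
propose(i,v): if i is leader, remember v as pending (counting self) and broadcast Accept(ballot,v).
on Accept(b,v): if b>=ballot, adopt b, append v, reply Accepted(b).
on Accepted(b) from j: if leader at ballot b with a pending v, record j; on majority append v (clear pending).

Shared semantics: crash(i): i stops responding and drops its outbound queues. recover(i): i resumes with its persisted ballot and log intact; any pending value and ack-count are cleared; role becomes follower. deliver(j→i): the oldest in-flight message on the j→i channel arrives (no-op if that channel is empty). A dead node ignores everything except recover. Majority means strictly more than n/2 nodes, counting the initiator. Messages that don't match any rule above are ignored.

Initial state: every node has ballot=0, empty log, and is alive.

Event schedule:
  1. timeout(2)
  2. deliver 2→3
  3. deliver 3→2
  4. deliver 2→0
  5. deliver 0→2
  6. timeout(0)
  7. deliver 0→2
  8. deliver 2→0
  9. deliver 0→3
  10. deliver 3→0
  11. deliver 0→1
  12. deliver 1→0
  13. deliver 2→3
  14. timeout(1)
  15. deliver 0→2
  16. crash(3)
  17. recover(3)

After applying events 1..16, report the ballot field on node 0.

8

step 1 timeout(2): 2={cand,b=6,log=-}
step 2 deliver 2→3: 3={foll,b=6,log=-}
step 3 deliver 3→2: —
step 4 deliver 2→0: 0={foll,b=6,log=-}
step 5 deliver 0→2: 2={lead,b=6,log=-}
step 6 timeout(0): 0={cand,b=8,log=-}
step 7 deliver 0→2: 2={foll,b=8,log=-}
step 8 deliver 2→0: —
step 9 deliver 0→3: 3={foll,b=8,log=-}
step 10 deliver 3→0: 0={lead,b=8,log=-}
step 11 deliver 0→1: 1={foll,b=8,log=-}
step 12 deliver 1→0: —
step 13 deliver 2→3: —
step 14 timeout(1): 1={cand,b=13,log=-}
step 15 deliver 0→2: —
step 16 crash(3): 3={✗foll,b=8,log=-}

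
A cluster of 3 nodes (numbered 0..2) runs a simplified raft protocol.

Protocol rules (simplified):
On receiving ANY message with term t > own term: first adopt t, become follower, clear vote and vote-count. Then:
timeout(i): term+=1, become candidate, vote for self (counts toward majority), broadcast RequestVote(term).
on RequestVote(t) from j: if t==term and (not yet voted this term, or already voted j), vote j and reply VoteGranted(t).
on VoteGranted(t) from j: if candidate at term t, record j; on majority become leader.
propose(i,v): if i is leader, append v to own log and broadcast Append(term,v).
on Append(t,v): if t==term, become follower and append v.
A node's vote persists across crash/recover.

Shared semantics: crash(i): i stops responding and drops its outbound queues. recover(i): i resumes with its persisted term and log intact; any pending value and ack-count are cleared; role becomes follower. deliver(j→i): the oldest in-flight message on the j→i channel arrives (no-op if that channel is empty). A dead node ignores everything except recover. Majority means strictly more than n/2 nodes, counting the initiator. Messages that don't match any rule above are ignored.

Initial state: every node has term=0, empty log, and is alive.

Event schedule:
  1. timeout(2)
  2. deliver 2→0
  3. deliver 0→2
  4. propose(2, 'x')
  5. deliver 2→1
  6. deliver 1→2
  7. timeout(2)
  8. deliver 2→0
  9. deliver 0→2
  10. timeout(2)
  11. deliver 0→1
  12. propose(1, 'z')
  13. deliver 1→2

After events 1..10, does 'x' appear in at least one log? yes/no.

yes

[1] timeout(2) → N2(cand t1 [-])
[2] deliver 2→0 → N0(foll t1 [-])
[3] deliver 0→2 → N2(lead t1 [-])
[4] propose(2,'x') → N2(lead t1 [x])
[5] deliver 2→1 → N1(foll t1 [-])
[6] deliver 1→2 → ∅
[7] timeout(2) → N2(cand t2 [x])
[8] deliver 2→0 → N0(foll t1 [x])
[9] deliver 0→2 → ∅
[10] timeout(2) → N2(cand t3 [x])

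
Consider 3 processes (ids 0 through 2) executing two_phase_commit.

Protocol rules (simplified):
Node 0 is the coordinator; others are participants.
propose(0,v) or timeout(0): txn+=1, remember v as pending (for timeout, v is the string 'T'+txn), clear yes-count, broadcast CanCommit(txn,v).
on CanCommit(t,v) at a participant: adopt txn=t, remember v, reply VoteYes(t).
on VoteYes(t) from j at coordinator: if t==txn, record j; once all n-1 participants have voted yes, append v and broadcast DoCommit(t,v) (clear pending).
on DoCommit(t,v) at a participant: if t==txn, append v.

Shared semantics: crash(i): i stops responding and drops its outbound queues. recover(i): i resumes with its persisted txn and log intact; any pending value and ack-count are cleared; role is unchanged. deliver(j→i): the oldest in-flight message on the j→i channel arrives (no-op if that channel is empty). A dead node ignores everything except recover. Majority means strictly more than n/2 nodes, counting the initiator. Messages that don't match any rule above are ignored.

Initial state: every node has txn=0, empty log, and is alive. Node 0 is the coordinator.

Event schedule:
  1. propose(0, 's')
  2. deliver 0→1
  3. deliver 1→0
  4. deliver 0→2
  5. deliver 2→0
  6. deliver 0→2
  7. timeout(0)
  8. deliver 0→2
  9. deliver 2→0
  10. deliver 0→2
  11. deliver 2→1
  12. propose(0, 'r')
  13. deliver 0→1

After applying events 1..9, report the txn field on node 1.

e1 propose(0,'s'): 0[coor,t=1,-]
e2 deliver 0→1: 1[part,t=1,-]
e3 deliver 1→0: ·
e4 deliver 0→2: 2[part,t=1,-]
e5 deliver 2→0: 0[coor,t=1,s]
e6 deliver 0→2: 2[part,t=1,s]
e7 timeout(0): 0[coor,t=2,s]
e8 deliver 0→2: 2[part,t=2,s]
e9 deliver 2→0: ·

1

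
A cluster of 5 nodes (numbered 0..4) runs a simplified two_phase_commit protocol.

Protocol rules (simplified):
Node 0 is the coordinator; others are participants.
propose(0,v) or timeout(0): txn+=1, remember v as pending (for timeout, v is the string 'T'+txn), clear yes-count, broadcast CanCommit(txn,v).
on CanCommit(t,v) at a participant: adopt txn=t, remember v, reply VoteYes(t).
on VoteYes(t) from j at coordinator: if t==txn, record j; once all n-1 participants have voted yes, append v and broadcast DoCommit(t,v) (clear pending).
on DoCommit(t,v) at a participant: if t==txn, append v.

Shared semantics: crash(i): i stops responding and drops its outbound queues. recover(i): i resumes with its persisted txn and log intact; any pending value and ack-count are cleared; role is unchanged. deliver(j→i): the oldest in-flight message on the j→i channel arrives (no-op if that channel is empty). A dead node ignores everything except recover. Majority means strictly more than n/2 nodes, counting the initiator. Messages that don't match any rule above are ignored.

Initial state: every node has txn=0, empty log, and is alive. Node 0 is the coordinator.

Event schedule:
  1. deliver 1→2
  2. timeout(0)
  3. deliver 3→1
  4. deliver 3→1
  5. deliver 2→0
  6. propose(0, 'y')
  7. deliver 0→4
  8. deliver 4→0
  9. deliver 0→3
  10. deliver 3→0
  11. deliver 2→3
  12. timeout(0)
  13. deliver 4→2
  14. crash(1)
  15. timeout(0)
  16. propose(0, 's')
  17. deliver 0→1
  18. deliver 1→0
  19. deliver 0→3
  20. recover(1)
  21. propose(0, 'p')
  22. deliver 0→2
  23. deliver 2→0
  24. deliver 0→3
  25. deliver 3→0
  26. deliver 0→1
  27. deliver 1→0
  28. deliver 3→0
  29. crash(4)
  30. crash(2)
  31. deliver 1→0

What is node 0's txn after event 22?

1. deliver 1→2:  nop
2. timeout(0):  <0:coor t1 ->
3. deliver 3→1:  nop
4. deliver 3→1:  nop
5. deliver 2→0:  nop
6. propose(0,'y'):  <0:coor t2 ->
7. deliver 0→4:  <4:part t1 ->
8. deliver 4→0:  nop
9. deliver 0→3:  <3:part t1 ->
10. deliver 3→0:  nop
11. deliver 2→3:  nop
12. timeout(0):  <0:coor t3 ->
13. deliver 4→2:  nop
14. crash(1):  <1:✗part t0 ->
15. timeout(0):  <0:coor t4 ->
16. propose(0,'s'):  <0:coor t5 ->
17. deliver 0→1:  nop
18. deliver 1→0:  nop
19. deliver 0→3:  <3:part t2 ->
20. recover(1):  <1:part t0 ->
21. propose(0,'p'):  <0:coor t6 ->
22. deliver 0→2:  <2:part t1 ->

6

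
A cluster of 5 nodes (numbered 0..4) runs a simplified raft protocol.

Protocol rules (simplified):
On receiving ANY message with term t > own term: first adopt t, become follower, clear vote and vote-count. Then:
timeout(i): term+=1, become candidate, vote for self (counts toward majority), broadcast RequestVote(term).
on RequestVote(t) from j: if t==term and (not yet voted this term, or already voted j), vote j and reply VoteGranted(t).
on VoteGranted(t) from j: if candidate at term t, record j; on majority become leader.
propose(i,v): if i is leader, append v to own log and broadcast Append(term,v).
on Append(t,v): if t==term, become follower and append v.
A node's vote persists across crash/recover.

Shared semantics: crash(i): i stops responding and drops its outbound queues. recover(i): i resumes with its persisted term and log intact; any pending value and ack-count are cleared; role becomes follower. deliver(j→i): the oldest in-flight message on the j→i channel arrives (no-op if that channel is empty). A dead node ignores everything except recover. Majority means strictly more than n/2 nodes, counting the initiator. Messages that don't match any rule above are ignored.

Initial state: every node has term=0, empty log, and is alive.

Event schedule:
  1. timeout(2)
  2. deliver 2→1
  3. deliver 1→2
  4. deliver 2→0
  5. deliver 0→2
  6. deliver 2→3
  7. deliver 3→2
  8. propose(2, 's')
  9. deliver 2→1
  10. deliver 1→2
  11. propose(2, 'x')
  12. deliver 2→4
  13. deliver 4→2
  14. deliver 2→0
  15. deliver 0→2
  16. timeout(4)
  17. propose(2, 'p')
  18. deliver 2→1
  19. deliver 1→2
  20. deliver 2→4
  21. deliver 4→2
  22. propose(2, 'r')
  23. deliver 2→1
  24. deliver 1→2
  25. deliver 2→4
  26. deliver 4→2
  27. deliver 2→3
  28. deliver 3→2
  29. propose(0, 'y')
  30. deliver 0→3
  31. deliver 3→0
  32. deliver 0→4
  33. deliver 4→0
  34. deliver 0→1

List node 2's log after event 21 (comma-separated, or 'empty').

s,x,p

after 1 — timeout(2): n2:cand/t1/[-]
after 2 — deliver 2→1: n1:foll/t1/[-]
after 3 — deliver 1→2: ·
after 4 — deliver 2→0: n0:foll/t1/[-]
after 5 — deliver 0→2: n2:lead/t1/[-]
after 6 — deliver 2→3: n3:foll/t1/[-]
after 7 — deliver 3→2: ·
after 8 — propose(2,'s'): n2:lead/t1/[s]
after 9 — deliver 2→1: n1:foll/t1/[s]
after 10 — deliver 1→2: ·
after 11 — propose(2,'x'): n2:lead/t1/[s,x]
after 12 — deliver 2→4: n4:foll/t1/[-]
after 13 — deliver 4→2: ·
after 14 — deliver 2→0: n0:foll/t1/[s]
after 15 — deliver 0→2: ·
after 16 — timeout(4): n4:cand/t2/[-]
after 17 — propose(2,'p'): n2:lead/t1/[s,x,p]
after 18 — deliver 2→1: n1:foll/t1/[s,x]
after 19 — deliver 1→2: ·
after 20 — deliver 2→4: ·
after 21 — deliver 4→2: n2:foll/t2/[s,x,p]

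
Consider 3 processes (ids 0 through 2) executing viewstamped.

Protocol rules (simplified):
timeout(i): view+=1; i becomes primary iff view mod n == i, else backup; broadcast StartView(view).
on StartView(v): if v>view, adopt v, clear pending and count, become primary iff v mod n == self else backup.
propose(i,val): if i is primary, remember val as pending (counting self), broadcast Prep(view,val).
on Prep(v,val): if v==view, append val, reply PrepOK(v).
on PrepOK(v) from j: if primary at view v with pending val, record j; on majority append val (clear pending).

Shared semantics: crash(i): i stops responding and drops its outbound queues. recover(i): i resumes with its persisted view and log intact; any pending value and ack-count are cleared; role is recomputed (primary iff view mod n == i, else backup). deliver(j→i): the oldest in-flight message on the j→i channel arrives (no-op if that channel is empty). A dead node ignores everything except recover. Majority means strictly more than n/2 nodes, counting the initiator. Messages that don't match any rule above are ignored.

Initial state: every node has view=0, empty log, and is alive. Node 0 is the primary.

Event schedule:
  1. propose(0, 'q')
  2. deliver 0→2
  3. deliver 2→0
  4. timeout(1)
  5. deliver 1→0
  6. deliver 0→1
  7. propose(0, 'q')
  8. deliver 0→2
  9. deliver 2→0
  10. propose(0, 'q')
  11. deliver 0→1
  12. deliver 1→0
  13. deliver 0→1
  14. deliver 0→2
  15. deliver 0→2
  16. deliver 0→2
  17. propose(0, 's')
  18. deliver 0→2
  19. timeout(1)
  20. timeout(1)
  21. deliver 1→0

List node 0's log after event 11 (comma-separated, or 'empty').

step 1 propose(0,'q'): —
step 2 deliver 0→2: 2={back,v=0,log=q}
step 3 deliver 2→0: 0={prim,v=0,log=q}
step 4 timeout(1): 1={prim,v=1,log=-}
step 5 deliver 1→0: 0={back,v=1,log=q}
step 6 deliver 0→1: —
step 7 propose(0,'q'): —
step 8 deliver 0→2: —
step 9 deliver 2→0: —
step 10 propose(0,'q'): —
step 11 deliver 0→1: —

q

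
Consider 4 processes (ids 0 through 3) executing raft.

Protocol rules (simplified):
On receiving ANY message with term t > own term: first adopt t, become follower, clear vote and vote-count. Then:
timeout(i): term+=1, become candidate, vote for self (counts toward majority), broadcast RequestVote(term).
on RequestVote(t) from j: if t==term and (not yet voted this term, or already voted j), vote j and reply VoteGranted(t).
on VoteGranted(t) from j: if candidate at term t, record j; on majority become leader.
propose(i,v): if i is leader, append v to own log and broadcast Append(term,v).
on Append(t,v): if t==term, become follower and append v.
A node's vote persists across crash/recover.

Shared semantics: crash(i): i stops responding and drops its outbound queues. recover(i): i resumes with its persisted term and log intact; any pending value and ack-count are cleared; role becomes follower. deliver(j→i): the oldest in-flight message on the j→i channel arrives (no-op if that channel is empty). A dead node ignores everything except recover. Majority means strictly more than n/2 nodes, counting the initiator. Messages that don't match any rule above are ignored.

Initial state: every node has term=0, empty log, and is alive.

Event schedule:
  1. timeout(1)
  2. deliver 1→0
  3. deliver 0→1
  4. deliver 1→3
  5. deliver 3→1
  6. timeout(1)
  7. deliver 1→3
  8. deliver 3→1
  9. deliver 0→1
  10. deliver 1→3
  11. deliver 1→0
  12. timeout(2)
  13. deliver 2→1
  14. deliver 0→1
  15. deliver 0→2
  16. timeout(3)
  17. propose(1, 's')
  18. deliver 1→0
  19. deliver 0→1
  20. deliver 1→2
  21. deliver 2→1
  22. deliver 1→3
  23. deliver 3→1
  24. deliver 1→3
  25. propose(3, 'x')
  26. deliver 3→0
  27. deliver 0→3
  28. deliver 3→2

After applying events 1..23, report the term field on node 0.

2

step 1 timeout(1): 1={cand,t=1,log=-}
step 2 deliver 1→0: 0={foll,t=1,log=-}
step 3 deliver 0→1: —
step 4 deliver 1→3: 3={foll,t=1,log=-}
step 5 deliver 3→1: 1={lead,t=1,log=-}
step 6 timeout(1): 1={cand,t=2,log=-}
step 7 deliver 1→3: 3={foll,t=2,log=-}
step 8 deliver 3→1: —
step 9 deliver 0→1: —
step 10 deliver 1→3: —
step 11 deliver 1→0: 0={foll,t=2,log=-}
step 12 timeout(2): 2={cand,t=1,log=-}
step 13 deliver 2→1: —
step 14 deliver 0→1: 1={lead,t=2,log=-}
step 15 deliver 0→2: —
step 16 timeout(3): 3={cand,t=3,log=-}
step 17 propose(1,'s'): 1={lead,t=2,log=s}
step 18 deliver 1→0: 0={foll,t=2,log=s}
step 19 deliver 0→1: —
step 20 deliver 1→2: —
step 21 deliver 2→1: —
step 22 deliver 1→3: —
step 23 deliver 3→1: 1={foll,t=3,log=s}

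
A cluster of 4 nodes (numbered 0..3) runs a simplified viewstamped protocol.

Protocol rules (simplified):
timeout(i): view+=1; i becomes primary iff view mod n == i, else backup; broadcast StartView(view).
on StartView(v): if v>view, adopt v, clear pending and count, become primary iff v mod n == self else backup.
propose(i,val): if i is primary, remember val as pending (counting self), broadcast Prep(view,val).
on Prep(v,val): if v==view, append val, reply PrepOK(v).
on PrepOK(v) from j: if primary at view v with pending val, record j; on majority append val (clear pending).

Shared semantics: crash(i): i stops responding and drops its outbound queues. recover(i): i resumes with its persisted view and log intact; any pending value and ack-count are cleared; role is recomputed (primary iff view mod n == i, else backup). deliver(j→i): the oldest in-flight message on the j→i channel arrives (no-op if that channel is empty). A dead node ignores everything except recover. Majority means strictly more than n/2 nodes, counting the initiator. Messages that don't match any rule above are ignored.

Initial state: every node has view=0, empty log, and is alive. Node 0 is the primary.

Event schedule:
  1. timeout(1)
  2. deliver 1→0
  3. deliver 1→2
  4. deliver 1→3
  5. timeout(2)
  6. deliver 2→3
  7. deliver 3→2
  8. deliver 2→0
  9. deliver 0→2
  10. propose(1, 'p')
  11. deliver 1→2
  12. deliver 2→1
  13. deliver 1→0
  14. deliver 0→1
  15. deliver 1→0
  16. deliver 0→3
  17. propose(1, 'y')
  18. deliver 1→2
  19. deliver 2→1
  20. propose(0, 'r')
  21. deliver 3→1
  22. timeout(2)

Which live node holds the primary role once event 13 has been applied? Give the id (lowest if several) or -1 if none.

e1 timeout(1): 1[prim,v=1,-]
e2 deliver 1→0: 0[back,v=1,-]
e3 deliver 1→2: 2[back,v=1,-]
e4 deliver 1→3: 3[back,v=1,-]
e5 timeout(2): 2[prim,v=2,-]
e6 deliver 2→3: 3[back,v=2,-]
e7 deliver 3→2: ·
e8 deliver 2→0: 0[back,v=2,-]
e9 deliver 0→2: ·
e10 propose(1,'p'): ·
e11 deliver 1→2: ·
e12 deliver 2→1: 1[back,v=2,-]
e13 deliver 1→0: ·

2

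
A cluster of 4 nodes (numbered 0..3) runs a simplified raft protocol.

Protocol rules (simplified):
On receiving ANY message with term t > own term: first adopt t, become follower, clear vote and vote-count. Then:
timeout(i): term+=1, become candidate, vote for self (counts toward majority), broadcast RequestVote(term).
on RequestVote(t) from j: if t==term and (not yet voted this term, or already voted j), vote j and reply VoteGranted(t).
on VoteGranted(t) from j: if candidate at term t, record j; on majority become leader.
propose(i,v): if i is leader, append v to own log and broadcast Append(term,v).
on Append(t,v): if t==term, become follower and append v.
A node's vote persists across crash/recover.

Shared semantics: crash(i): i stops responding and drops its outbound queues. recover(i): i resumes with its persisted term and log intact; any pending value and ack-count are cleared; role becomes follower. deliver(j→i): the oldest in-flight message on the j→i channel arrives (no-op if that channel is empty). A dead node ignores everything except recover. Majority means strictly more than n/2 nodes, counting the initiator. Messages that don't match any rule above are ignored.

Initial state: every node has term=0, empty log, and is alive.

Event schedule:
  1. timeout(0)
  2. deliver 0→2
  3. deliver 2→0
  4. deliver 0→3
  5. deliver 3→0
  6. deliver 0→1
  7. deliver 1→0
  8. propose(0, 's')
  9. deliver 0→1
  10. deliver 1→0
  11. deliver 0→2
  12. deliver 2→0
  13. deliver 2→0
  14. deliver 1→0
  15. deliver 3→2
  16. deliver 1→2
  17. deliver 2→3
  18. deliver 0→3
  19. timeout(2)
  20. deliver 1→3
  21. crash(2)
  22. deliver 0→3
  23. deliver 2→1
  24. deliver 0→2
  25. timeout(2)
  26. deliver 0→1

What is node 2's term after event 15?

1

[1] timeout(0) → N0(cand t1 [-])
[2] deliver 0→2 → N2(foll t1 [-])
[3] deliver 2→0 → ∅
[4] deliver 0→3 → N3(foll t1 [-])
[5] deliver 3→0 → N0(lead t1 [-])
[6] deliver 0→1 → N1(foll t1 [-])
[7] deliver 1→0 → ∅
[8] propose(0,'s') → N0(lead t1 [s])
[9] deliver 0→1 → N1(foll t1 [s])
[10] deliver 1→0 → ∅
[11] deliver 0→2 → N2(foll t1 [s])
[12] deliver 2→0 → ∅
[13] deliver 2→0 → ∅
[14] deliver 1→0 → ∅
[15] deliver 3→2 → ∅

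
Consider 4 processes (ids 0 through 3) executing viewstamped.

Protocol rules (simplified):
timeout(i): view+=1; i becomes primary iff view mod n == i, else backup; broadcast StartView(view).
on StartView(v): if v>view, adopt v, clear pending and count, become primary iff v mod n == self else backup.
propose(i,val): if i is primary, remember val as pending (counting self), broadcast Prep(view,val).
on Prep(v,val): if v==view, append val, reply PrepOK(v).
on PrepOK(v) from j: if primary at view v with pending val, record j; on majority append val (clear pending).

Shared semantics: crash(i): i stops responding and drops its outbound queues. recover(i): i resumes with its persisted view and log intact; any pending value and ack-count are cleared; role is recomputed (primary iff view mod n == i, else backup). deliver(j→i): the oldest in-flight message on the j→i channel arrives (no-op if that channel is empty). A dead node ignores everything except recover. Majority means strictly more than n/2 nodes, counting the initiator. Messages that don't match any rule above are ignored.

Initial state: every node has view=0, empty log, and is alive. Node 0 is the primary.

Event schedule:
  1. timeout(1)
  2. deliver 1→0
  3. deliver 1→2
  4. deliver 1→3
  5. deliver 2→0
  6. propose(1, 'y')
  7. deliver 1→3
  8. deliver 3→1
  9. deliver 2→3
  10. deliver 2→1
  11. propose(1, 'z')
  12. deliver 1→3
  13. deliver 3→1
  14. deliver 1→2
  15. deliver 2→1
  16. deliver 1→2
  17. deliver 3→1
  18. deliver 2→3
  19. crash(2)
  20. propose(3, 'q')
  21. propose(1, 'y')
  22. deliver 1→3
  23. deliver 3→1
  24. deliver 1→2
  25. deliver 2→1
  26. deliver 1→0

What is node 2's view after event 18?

1

after 1 — timeout(1): n1:prim/v1/[-]
after 2 — deliver 1→0: n0:back/v1/[-]
after 3 — deliver 1→2: n2:back/v1/[-]
after 4 — deliver 1→3: n3:back/v1/[-]
after 5 — deliver 2→0: ·
after 6 — propose(1,'y'): ·
after 7 — deliver 1→3: n3:back/v1/[y]
after 8 — deliver 3→1: ·
after 9 — deliver 2→3: ·
after 10 — deliver 2→1: ·
after 11 — propose(1,'z'): ·
after 12 — deliver 1→3: n3:back/v1/[y,z]
after 13 — deliver 3→1: ·
after 14 — deliver 1→2: n2:back/v1/[y]
after 15 — deliver 2→1: n1:prim/v1/[z]
after 16 — deliver 1→2: n2:back/v1/[y,z]
after 17 — deliver 3→1: ·
after 18 — deliver 2→3: ·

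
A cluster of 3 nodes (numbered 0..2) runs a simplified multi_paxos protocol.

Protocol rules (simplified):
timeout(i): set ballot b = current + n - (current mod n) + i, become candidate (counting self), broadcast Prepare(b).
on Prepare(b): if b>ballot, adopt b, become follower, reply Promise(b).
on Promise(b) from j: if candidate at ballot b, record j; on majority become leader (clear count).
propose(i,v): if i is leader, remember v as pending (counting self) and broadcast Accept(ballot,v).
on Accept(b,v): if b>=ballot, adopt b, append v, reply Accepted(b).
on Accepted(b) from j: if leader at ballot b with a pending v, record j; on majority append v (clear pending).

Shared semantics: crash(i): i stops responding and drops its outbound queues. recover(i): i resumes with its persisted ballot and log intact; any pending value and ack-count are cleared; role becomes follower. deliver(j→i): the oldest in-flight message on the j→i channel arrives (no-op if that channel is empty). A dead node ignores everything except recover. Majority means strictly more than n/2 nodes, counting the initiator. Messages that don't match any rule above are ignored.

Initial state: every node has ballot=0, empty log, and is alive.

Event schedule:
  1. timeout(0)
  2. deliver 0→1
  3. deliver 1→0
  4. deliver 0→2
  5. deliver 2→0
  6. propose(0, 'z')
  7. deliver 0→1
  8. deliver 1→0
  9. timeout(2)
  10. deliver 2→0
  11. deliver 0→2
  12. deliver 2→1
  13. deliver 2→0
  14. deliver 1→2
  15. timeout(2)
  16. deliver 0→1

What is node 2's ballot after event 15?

11

[1] timeout(0) → N0(cand b3 [-])
[2] deliver 0→1 → N1(foll b3 [-])
[3] deliver 1→0 → N0(lead b3 [-])
[4] deliver 0→2 → N2(foll b3 [-])
[5] deliver 2→0 → ∅
[6] propose(0,'z') → ∅
[7] deliver 0→1 → N1(foll b3 [z])
[8] deliver 1→0 → N0(lead b3 [z])
[9] timeout(2) → N2(cand b8 [-])
[10] deliver 2→0 → N0(foll b8 [z])
[11] deliver 0→2 → ∅
[12] deliver 2→1 → N1(foll b8 [z])
[13] deliver 2→0 → ∅
[14] deliver 1→2 → N2(lead b8 [-])
[15] timeout(2) → N2(cand b11 [-])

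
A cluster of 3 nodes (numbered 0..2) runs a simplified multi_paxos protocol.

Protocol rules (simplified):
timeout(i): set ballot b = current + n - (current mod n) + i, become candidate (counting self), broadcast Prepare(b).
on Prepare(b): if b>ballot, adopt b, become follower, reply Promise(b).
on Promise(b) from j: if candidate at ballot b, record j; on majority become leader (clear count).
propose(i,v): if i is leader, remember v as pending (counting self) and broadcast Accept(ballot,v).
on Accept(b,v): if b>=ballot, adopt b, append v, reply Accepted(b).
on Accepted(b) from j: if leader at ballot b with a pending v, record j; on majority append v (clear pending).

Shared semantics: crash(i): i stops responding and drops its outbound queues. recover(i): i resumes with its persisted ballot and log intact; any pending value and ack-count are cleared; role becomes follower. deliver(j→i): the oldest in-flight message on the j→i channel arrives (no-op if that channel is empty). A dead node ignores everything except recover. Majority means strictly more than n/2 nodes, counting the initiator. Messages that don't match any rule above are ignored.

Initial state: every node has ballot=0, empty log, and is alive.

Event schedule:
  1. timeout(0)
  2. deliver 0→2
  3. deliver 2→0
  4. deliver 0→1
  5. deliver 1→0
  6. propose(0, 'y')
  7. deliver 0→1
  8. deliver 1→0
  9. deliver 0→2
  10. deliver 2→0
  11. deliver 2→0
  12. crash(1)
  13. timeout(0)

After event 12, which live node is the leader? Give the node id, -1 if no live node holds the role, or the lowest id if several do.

step 1 timeout(0): 0={cand,b=3,log=-}
step 2 deliver 0→2: 2={foll,b=3,log=-}
step 3 deliver 2→0: 0={lead,b=3,log=-}
step 4 deliver 0→1: 1={foll,b=3,log=-}
step 5 deliver 1→0: —
step 6 propose(0,'y'): —
step 7 deliver 0→1: 1={foll,b=3,log=y}
step 8 deliver 1→0: 0={lead,b=3,log=y}
step 9 deliver 0→2: 2={foll,b=3,log=y}
step 10 deliver 2→0: —
step 11 deliver 2→0: —
step 12 crash(1): 1={✗foll,b=3,log=y}

0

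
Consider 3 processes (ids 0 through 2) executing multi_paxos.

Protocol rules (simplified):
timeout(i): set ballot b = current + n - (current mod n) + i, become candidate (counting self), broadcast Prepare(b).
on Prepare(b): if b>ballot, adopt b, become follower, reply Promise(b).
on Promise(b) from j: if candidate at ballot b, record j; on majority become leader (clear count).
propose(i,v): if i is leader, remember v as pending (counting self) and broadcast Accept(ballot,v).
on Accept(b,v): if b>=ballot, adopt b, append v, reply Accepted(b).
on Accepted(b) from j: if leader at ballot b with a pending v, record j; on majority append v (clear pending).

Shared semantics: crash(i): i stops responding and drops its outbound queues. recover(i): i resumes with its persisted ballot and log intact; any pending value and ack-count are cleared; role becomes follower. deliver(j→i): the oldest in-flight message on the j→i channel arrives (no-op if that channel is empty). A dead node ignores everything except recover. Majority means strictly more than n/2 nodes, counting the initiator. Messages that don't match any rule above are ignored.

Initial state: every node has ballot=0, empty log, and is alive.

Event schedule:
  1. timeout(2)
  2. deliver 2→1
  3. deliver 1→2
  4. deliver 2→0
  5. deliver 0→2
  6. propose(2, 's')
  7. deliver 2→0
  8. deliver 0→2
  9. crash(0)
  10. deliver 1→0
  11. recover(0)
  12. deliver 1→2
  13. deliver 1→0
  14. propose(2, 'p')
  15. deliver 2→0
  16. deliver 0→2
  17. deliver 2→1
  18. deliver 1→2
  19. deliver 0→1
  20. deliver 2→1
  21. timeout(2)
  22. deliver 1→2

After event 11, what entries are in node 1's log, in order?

1. timeout(2):  <2:cand b5 ->
2. deliver 2→1:  <1:foll b5 ->
3. deliver 1→2:  <2:lead b5 ->
4. deliver 2→0:  <0:foll b5 ->
5. deliver 0→2:  nop
6. propose(2,'s'):  nop
7. deliver 2→0:  <0:foll b5 s>
8. deliver 0→2:  <2:lead b5 s>
9. crash(0):  <0:✗foll b5 s>
10. deliver 1→0:  nop
11. recover(0):  <0:foll b5 s>

empty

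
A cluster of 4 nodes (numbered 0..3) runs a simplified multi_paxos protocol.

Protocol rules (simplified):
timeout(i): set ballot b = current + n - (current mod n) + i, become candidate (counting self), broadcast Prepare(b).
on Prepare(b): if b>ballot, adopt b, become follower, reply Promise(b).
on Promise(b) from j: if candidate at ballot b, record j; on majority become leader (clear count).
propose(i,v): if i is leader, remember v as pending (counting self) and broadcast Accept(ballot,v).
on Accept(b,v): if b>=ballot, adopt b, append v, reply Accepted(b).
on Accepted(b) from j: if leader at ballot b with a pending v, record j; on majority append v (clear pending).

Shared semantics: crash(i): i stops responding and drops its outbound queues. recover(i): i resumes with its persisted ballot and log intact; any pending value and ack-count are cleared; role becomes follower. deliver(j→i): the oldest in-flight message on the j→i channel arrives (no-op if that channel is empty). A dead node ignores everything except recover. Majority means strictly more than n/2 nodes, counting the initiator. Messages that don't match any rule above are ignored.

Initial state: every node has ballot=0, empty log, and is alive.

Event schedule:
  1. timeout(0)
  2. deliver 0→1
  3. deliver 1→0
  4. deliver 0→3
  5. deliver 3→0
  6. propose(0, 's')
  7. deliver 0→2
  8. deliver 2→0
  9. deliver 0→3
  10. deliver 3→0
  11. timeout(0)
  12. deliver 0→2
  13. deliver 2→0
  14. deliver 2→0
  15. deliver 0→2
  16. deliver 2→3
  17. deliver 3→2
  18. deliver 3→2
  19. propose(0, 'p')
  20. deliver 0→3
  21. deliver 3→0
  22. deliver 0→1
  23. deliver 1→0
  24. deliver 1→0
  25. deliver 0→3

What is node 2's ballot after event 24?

8

after 1 — timeout(0): n0:cand/b4/[-]
after 2 — deliver 0→1: n1:foll/b4/[-]
after 3 — deliver 1→0: ·
after 4 — deliver 0→3: n3:foll/b4/[-]
after 5 — deliver 3→0: n0:lead/b4/[-]
after 6 — propose(0,'s'): ·
after 7 — deliver 0→2: n2:foll/b4/[-]
after 8 — deliver 2→0: ·
after 9 — deliver 0→3: n3:foll/b4/[s]
after 10 — deliver 3→0: ·
after 11 — timeout(0): n0:cand/b8/[-]
after 12 — deliver 0→2: n2:foll/b4/[s]
after 13 — deliver 2→0: ·
after 14 — deliver 2→0: ·
after 15 — deliver 0→2: n2:foll/b8/[s]
after 16 — deliver 2→3: ·
after 17 — deliver 3→2: ·
after 18 — deliver 3→2: ·
after 19 — propose(0,'p'): ·
after 20 — deliver 0→3: n3:foll/b8/[s]
after 21 — deliver 3→0: ·
after 22 — deliver 0→1: n1:foll/b4/[s]
after 23 — deliver 1→0: ·
after 24 — deliver 1→0: ·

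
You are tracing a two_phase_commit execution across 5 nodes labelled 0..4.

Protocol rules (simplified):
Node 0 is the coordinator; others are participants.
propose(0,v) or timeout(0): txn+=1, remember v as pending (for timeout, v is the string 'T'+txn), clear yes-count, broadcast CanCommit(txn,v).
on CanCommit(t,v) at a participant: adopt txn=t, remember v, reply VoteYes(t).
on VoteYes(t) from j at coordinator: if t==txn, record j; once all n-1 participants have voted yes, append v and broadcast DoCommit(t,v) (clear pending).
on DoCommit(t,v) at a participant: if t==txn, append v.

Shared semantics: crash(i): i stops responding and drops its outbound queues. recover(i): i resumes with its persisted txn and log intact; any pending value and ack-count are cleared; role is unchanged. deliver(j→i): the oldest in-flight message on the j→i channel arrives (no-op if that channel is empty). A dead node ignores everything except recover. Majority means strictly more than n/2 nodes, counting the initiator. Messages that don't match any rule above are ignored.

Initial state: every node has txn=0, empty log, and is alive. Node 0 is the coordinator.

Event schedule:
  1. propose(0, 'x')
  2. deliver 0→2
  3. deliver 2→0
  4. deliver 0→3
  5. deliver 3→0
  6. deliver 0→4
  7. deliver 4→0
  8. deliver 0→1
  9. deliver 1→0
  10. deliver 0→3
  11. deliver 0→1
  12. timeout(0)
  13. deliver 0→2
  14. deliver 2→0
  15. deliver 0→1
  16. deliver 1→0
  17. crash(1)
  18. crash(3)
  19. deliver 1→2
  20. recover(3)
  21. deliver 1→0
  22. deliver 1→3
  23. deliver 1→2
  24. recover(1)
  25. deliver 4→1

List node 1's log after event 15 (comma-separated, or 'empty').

after 1 — propose(0,'x'): n0:coor/t1/[-]
after 2 — deliver 0→2: n2:part/t1/[-]
after 3 — deliver 2→0: ·
after 4 — deliver 0→3: n3:part/t1/[-]
after 5 — deliver 3→0: ·
after 6 — deliver 0→4: n4:part/t1/[-]
after 7 — deliver 4→0: ·
after 8 — deliver 0→1: n1:part/t1/[-]
after 9 — deliver 1→0: n0:coor/t1/[x]
after 10 — deliver 0→3: n3:part/t1/[x]
after 11 — deliver 0→1: n1:part/t1/[x]
after 12 — timeout(0): n0:coor/t2/[x]
after 13 — deliver 0→2: n2:part/t1/[x]
after 14 — deliver 2→0: ·
after 15 — deliver 0→1: n1:part/t2/[x]

x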